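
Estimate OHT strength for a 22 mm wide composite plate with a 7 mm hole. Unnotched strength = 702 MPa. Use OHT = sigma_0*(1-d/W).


OHT = sigma_0*(1-d/W) = 702*(1-7/22) = 478.6 MPa

478.6 MPa


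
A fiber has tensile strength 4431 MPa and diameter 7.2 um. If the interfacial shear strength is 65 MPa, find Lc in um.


Lc = sigma_f * d / (2 * tau_i) = 4431 * 7.2 / (2 * 65) = 245.4 um

245.4 um


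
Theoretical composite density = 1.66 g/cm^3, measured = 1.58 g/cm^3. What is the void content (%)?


Void% = (rho_theo - rho_actual)/rho_theo * 100 = (1.66 - 1.58)/1.66 * 100 = 4.82%

4.82%


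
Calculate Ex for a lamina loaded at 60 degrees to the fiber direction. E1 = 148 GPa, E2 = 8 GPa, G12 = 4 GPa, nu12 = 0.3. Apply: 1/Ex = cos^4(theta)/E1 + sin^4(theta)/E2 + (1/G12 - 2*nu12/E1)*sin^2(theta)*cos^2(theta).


cos^4(60) = 0.0625, sin^4(60) = 0.5625, sin^2(60)*cos^2(60) = 0.1875
1/G12 - 2*nu12/E1 = 1/4 - 2*0.3/148 = 0.245946 GPa^-1
1/Ex = 0.0625/148 + 0.5625/8 + 0.245946*0.1875 = 0.1168497 GPa^-1
Ex = 8.56 GPa

8.56 GPa


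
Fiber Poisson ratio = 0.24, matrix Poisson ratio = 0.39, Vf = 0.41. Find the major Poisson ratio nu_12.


nu_12 = nu_f*Vf + nu_m*(1-Vf) = 0.24*0.41 + 0.39*0.59 = 0.3285

0.3285


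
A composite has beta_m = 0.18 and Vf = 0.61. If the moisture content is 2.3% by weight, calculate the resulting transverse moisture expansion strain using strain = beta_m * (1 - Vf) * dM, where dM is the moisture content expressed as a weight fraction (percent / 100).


dM = 2.3/100 = 0.023
strain = beta_m * (1-Vf) * dM = 0.18 * 0.39 * 0.023 = 0.0016146

0.0016146


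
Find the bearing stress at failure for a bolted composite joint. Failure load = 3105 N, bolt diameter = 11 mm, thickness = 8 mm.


sigma_br = F/(d*h) = 3105/(11*8) = 35.3 MPa

35.3 MPa


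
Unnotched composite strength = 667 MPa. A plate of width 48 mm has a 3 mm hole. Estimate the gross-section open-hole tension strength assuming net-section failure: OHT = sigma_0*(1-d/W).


OHT = sigma_0*(1-d/W) = 667*(1-3/48) = 625.3 MPa

625.3 MPa


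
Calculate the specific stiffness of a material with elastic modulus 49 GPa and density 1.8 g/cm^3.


Specific stiffness = E/rho = 49/1.8 = 27.2 GPa/(g/cm^3)

27.2 GPa/(g/cm^3)


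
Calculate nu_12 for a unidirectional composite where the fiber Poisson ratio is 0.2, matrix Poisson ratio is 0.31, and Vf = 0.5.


nu_12 = nu_f*Vf + nu_m*(1-Vf) = 0.2*0.5 + 0.31*0.5 = 0.255

0.255


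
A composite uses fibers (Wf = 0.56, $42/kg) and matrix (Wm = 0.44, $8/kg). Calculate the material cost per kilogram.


Cost = cost_f*Wf + cost_m*Wm = 42*0.56 + 8*0.44 = $27.04/kg

$27.04/kg


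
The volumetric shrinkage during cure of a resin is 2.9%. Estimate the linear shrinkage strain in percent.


Linear shrinkage ≈ vol_shrink/3 = 2.9/3 = 0.967%

0.967%


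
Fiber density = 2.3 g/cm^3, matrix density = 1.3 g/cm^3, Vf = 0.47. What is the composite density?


rho_c = rho_f*Vf + rho_m*(1-Vf) = 2.3*0.47 + 1.3*0.53 = 1.77 g/cm^3

1.77 g/cm^3


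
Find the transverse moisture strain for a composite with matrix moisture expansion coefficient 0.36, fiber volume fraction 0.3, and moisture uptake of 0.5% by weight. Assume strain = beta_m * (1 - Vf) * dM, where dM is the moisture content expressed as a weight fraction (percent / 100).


dM = 0.5/100 = 0.005
strain = beta_m * (1-Vf) * dM = 0.36 * 0.7 * 0.005 = 0.00126

0.00126


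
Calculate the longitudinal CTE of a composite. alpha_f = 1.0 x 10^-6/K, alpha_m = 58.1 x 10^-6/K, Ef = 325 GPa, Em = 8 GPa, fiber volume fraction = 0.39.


E1 = Ef*Vf + Em*(1-Vf) = 131.63
alpha_1 = (alpha_f*Ef*Vf + alpha_m*Em*(1-Vf))/E1 = 3.12 x 10^-6/K

3.12 x 10^-6/K


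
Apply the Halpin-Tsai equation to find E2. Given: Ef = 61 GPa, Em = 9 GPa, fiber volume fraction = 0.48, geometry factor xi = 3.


eta = (Ef/Em - 1)/(Ef/Em + xi) = (6.7778 - 1)/(6.7778 + 3) = 0.5909
E2 = Em*(1+xi*eta*Vf)/(1-eta*Vf) = 23.25 GPa

23.25 GPa


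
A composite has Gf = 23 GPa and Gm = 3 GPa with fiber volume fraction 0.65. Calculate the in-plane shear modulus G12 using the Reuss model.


1/G12 = Vf/Gf + (1-Vf)/Gm = 0.65/23 + 0.35/3
G12 = 6.9 GPa

6.9 GPa


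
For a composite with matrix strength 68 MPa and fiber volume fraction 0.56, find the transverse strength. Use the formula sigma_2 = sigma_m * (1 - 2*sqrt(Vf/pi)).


factor = 1 - 2*sqrt(0.56/pi) = 0.1556
sigma_2 = 68 * 0.1556 = 10.58 MPa

10.58 MPa


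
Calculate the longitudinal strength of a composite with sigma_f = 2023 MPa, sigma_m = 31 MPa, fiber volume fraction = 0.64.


sigma_1 = sigma_f*Vf + sigma_m*(1-Vf) = 2023*0.64 + 31*0.36 = 1305.9 MPa

1305.9 MPa


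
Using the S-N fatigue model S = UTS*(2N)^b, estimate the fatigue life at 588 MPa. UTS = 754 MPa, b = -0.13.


N = 0.5 * (S/UTS)^(1/b) = 0.5 * (588/754)^(1/-0.13) = 3.3860 cycles

3.3860 cycles


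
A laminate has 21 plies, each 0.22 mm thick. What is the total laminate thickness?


h = n * t_ply = 21 * 0.22 = 4.62 mm

4.62 mm


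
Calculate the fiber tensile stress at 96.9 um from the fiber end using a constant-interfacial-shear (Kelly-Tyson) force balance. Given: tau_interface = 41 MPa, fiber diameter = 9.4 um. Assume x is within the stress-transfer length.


Force balance: sigma_f * (pi*d^2/4) = tau * (pi*d) * x  ->  sigma_f = 4 * tau * x / d
sigma_f = 4 * 41 * 96.9 / 9.4 = 1690.6 MPa

1690.6 MPa


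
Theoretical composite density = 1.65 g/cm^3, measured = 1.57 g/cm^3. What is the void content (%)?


Void% = (rho_theo - rho_actual)/rho_theo * 100 = (1.65 - 1.57)/1.65 * 100 = 4.85%

4.85%


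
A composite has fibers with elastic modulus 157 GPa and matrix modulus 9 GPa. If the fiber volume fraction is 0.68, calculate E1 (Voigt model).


E1 = Ef*Vf + Em*(1-Vf) = 157*0.68 + 9*0.32 = 109.64 GPa

109.64 GPa


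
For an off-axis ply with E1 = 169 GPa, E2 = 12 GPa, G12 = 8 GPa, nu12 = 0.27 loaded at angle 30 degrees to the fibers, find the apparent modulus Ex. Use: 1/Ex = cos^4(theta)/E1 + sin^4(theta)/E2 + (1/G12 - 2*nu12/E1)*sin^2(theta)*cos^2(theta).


cos^4(30) = 0.5625, sin^4(30) = 0.0625, sin^2(30)*cos^2(30) = 0.1875
1/G12 - 2*nu12/E1 = 1/8 - 2*0.27/169 = 0.121805 GPa^-1
1/Ex = 0.5625/169 + 0.0625/12 + 0.121805*0.1875 = 0.0313751 GPa^-1
Ex = 31.87 GPa

31.87 GPa


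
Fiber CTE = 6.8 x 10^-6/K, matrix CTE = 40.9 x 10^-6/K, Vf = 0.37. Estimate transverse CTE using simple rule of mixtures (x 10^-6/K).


alpha_2 = alpha_f*Vf + alpha_m*(1-Vf) = 6.8*0.37 + 40.9*0.63 = 28.3 x 10^-6/K

28.3 x 10^-6/K


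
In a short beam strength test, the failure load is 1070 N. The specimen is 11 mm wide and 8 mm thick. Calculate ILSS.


ILSS = 3F/(4bh) = 3*1070/(4*11*8) = 9.12 MPa

9.12 MPa


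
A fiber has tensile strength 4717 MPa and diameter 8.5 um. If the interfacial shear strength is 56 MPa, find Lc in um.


Lc = sigma_f * d / (2 * tau_i) = 4717 * 8.5 / (2 * 56) = 358.0 um

358.0 um


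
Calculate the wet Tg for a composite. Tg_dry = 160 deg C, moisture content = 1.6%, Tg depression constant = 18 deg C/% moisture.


Tg_wet = Tg_dry - k*moisture = 160 - 18*1.6 = 131.2 deg C

131.2 deg C


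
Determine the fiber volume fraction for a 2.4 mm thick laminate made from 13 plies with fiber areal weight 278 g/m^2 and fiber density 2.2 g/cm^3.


Vf = n * FAW / (rho_f * h * 1000) = 13 * 278 / (2.2 * 2.4 * 1000) = 0.6845

0.6845


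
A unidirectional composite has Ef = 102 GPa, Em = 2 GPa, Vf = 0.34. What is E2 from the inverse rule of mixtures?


1/E2 = Vf/Ef + (1-Vf)/Em = 0.34/102 + 0.66/2
E2 = 3.0 GPa

3.0 GPa


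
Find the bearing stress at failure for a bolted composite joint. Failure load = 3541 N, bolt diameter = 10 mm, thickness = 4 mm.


sigma_br = F/(d*h) = 3541/(10*4) = 88.5 MPa

88.5 MPa


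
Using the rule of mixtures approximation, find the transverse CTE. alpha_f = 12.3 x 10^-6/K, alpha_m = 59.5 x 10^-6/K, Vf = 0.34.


alpha_2 = alpha_f*Vf + alpha_m*(1-Vf) = 12.3*0.34 + 59.5*0.66 = 43.5 x 10^-6/K

43.5 x 10^-6/K


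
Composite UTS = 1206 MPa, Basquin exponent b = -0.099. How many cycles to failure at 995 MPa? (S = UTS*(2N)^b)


N = 0.5 * (S/UTS)^(1/b) = 0.5 * (995/1206)^(1/-0.099) = 3.4886 cycles

3.4886 cycles


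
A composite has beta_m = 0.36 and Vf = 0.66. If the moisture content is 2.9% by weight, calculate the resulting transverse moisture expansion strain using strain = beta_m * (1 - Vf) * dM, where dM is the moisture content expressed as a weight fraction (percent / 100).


dM = 2.9/100 = 0.029
strain = beta_m * (1-Vf) * dM = 0.36 * 0.34 * 0.029 = 0.0035496

0.0035496


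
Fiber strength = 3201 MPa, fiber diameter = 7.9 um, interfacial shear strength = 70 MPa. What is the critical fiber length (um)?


Lc = sigma_f * d / (2 * tau_i) = 3201 * 7.9 / (2 * 70) = 180.6 um

180.6 um


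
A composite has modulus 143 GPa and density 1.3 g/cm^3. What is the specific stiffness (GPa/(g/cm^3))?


Specific stiffness = E/rho = 143/1.3 = 110.0 GPa/(g/cm^3)

110.0 GPa/(g/cm^3)


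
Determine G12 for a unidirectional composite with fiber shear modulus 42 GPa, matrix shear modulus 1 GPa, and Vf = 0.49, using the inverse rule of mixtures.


1/G12 = Vf/Gf + (1-Vf)/Gm = 0.49/42 + 0.51/1
G12 = 1.92 GPa

1.92 GPa


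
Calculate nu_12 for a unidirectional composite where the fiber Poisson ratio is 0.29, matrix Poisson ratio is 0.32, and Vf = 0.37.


nu_12 = nu_f*Vf + nu_m*(1-Vf) = 0.29*0.37 + 0.32*0.63 = 0.3089

0.3089


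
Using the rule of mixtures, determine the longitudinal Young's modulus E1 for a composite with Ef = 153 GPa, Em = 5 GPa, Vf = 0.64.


E1 = Ef*Vf + Em*(1-Vf) = 153*0.64 + 5*0.36 = 99.72 GPa

99.72 GPa


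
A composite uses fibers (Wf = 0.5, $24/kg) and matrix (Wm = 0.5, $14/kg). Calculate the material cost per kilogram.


Cost = cost_f*Wf + cost_m*Wm = 24*0.5 + 14*0.5 = $19.0/kg

$19.0/kg


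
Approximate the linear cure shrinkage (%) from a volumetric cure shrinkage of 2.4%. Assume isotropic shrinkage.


Linear shrinkage ≈ vol_shrink/3 = 2.4/3 = 0.8%

0.8%


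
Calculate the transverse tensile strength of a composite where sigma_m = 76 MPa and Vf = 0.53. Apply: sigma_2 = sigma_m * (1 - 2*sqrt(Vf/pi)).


factor = 1 - 2*sqrt(0.53/pi) = 0.1785
sigma_2 = 76 * 0.1785 = 13.57 MPa

13.57 MPa


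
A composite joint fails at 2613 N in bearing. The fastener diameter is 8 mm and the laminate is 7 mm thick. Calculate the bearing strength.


sigma_br = F/(d*h) = 2613/(8*7) = 46.7 MPa

46.7 MPa


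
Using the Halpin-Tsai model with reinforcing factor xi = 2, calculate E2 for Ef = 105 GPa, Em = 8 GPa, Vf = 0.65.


eta = (Ef/Em - 1)/(Ef/Em + xi) = (13.125 - 1)/(13.125 + 2) = 0.8017
E2 = Em*(1+xi*eta*Vf)/(1-eta*Vf) = 34.11 GPa

34.11 GPa


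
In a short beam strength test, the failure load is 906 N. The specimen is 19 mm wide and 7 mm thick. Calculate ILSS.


ILSS = 3F/(4bh) = 3*906/(4*19*7) = 5.11 MPa

5.11 MPa


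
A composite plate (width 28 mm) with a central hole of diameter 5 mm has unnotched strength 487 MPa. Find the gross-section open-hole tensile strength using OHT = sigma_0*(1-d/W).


OHT = sigma_0*(1-d/W) = 487*(1-5/28) = 400.0 MPa

400.0 MPa


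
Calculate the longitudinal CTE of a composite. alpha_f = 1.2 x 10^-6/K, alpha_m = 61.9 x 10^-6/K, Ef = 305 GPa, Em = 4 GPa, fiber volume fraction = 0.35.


E1 = Ef*Vf + Em*(1-Vf) = 109.35
alpha_1 = (alpha_f*Ef*Vf + alpha_m*Em*(1-Vf))/E1 = 2.64 x 10^-6/K

2.64 x 10^-6/K


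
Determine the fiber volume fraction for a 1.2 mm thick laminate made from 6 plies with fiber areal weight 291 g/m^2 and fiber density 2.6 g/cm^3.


Vf = n * FAW / (rho_f * h * 1000) = 6 * 291 / (2.6 * 1.2 * 1000) = 0.5596

0.5596


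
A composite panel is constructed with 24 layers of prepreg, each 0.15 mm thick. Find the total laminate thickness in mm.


h = n * t_ply = 24 * 0.15 = 3.6 mm

3.6 mm


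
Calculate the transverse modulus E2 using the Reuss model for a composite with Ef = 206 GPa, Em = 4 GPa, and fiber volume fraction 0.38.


1/E2 = Vf/Ef + (1-Vf)/Em = 0.38/206 + 0.62/4
E2 = 6.38 GPa

6.38 GPa


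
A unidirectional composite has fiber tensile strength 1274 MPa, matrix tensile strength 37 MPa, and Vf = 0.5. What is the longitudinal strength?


sigma_1 = sigma_f*Vf + sigma_m*(1-Vf) = 1274*0.5 + 37*0.5 = 655.5 MPa

655.5 MPa


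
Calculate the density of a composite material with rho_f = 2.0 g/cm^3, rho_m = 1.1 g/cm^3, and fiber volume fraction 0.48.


rho_c = rho_f*Vf + rho_m*(1-Vf) = 2.0*0.48 + 1.1*0.52 = 1.532 g/cm^3

1.532 g/cm^3


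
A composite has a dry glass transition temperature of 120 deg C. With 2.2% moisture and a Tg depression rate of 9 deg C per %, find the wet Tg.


Tg_wet = Tg_dry - k*moisture = 120 - 9*2.2 = 100.2 deg C

100.2 deg C


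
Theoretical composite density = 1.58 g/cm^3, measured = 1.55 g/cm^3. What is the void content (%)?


Void% = (rho_theo - rho_actual)/rho_theo * 100 = (1.58 - 1.55)/1.58 * 100 = 1.9%

1.9%


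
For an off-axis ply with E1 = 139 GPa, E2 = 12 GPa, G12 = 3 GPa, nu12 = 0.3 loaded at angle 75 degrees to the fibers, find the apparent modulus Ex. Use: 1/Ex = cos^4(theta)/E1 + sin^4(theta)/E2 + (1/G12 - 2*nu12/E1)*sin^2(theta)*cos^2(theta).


cos^4(75) = 0.004487, sin^4(75) = 0.870513, sin^2(75)*cos^2(75) = 0.0625
1/G12 - 2*nu12/E1 = 1/3 - 2*0.3/139 = 0.329017 GPa^-1
1/Ex = 0.004487/139 + 0.870513/12 + 0.329017*0.0625 = 0.0931386 GPa^-1
Ex = 10.74 GPa

10.74 GPa


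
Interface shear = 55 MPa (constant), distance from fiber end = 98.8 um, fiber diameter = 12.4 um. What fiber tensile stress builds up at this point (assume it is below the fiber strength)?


Force balance: sigma_f * (pi*d^2/4) = tau * (pi*d) * x  ->  sigma_f = 4 * tau * x / d
sigma_f = 4 * 55 * 98.8 / 12.4 = 1752.9 MPa

1752.9 MPa


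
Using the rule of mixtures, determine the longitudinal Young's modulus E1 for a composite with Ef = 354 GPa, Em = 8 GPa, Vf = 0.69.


E1 = Ef*Vf + Em*(1-Vf) = 354*0.69 + 8*0.31 = 246.74 GPa

246.74 GPa


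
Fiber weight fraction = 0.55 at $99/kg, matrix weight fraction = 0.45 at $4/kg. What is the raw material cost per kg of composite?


Cost = cost_f*Wf + cost_m*Wm = 99*0.55 + 4*0.45 = $56.25/kg

$56.25/kg


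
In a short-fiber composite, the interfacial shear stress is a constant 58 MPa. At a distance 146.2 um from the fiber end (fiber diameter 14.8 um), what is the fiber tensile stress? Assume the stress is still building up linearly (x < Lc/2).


Force balance: sigma_f * (pi*d^2/4) = tau * (pi*d) * x  ->  sigma_f = 4 * tau * x / d
sigma_f = 4 * 58 * 146.2 / 14.8 = 2291.8 MPa

2291.8 MPa


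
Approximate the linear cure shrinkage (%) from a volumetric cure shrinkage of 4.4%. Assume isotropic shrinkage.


Linear shrinkage ≈ vol_shrink/3 = 4.4/3 = 1.467%

1.467%


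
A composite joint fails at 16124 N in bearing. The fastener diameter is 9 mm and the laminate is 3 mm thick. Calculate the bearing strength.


sigma_br = F/(d*h) = 16124/(9*3) = 597.2 MPa

597.2 MPa


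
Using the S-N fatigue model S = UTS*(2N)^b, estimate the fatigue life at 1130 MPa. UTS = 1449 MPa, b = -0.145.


N = 0.5 * (S/UTS)^(1/b) = 0.5 * (1130/1449)^(1/-0.145) = 2.7780 cycles

2.7780 cycles


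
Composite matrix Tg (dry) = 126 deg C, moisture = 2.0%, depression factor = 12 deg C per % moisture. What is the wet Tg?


Tg_wet = Tg_dry - k*moisture = 126 - 12*2.0 = 102.0 deg C

102.0 deg C


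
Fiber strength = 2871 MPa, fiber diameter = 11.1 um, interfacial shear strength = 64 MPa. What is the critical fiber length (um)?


Lc = sigma_f * d / (2 * tau_i) = 2871 * 11.1 / (2 * 64) = 249.0 um

249.0 um


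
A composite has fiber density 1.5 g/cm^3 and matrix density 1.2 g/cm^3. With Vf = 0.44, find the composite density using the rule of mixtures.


rho_c = rho_f*Vf + rho_m*(1-Vf) = 1.5*0.44 + 1.2*0.56 = 1.332 g/cm^3

1.332 g/cm^3


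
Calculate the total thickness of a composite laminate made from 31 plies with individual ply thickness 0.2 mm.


h = n * t_ply = 31 * 0.2 = 6.2 mm

6.2 mm


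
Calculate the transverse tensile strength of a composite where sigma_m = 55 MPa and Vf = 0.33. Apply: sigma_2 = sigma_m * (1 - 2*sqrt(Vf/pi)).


factor = 1 - 2*sqrt(0.33/pi) = 0.3518
sigma_2 = 55 * 0.3518 = 19.35 MPa

19.35 MPa


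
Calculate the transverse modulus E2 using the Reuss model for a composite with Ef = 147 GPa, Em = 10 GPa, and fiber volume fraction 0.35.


1/E2 = Vf/Ef + (1-Vf)/Em = 0.35/147 + 0.65/10
E2 = 14.84 GPa

14.84 GPa


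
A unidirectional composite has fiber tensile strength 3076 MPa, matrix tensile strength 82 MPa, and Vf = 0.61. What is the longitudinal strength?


sigma_1 = sigma_f*Vf + sigma_m*(1-Vf) = 3076*0.61 + 82*0.39 = 1908.3 MPa

1908.3 MPa


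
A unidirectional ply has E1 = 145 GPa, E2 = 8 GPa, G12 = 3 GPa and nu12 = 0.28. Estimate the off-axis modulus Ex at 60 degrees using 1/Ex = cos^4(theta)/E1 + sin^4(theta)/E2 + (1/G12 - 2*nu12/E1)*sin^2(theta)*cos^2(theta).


cos^4(60) = 0.0625, sin^4(60) = 0.5625, sin^2(60)*cos^2(60) = 0.1875
1/G12 - 2*nu12/E1 = 1/3 - 2*0.28/145 = 0.329471 GPa^-1
1/Ex = 0.0625/145 + 0.5625/8 + 0.329471*0.1875 = 0.1325194 GPa^-1
Ex = 7.55 GPa

7.55 GPa


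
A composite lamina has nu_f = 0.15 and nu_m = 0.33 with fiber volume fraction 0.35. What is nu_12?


nu_12 = nu_f*Vf + nu_m*(1-Vf) = 0.15*0.35 + 0.33*0.65 = 0.267

0.267


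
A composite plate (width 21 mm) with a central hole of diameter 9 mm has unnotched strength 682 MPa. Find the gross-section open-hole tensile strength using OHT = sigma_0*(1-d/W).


OHT = sigma_0*(1-d/W) = 682*(1-9/21) = 389.7 MPa

389.7 MPa


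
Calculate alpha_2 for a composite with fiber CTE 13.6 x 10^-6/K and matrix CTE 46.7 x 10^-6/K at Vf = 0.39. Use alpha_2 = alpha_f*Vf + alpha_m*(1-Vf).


alpha_2 = alpha_f*Vf + alpha_m*(1-Vf) = 13.6*0.39 + 46.7*0.61 = 33.8 x 10^-6/K

33.8 x 10^-6/K


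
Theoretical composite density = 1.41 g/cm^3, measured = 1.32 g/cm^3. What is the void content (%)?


Void% = (rho_theo - rho_actual)/rho_theo * 100 = (1.41 - 1.32)/1.41 * 100 = 6.38%

6.38%


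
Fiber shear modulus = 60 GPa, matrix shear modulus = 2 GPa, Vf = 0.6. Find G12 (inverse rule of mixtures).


1/G12 = Vf/Gf + (1-Vf)/Gm = 0.6/60 + 0.4/2
G12 = 4.76 GPa

4.76 GPa


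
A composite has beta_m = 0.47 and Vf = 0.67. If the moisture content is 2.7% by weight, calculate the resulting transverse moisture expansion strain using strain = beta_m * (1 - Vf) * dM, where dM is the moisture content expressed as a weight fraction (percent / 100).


dM = 2.7/100 = 0.027
strain = beta_m * (1-Vf) * dM = 0.47 * 0.33 * 0.027 = 0.0041877

0.0041877


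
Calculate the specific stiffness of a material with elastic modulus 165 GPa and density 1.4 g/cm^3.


Specific stiffness = E/rho = 165/1.4 = 117.9 GPa/(g/cm^3)

117.9 GPa/(g/cm^3)


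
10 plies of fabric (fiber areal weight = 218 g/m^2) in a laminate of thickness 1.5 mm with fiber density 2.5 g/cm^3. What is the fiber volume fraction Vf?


Vf = n * FAW / (rho_f * h * 1000) = 10 * 218 / (2.5 * 1.5 * 1000) = 0.5813

0.5813


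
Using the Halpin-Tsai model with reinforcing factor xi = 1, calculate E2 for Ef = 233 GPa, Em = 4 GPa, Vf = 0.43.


eta = (Ef/Em - 1)/(Ef/Em + xi) = (58.25 - 1)/(58.25 + 1) = 0.9662
E2 = Em*(1+xi*eta*Vf)/(1-eta*Vf) = 9.69 GPa

9.69 GPa


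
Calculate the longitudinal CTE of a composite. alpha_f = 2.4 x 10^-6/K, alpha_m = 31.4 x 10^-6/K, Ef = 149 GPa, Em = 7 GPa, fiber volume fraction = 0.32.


E1 = Ef*Vf + Em*(1-Vf) = 52.44
alpha_1 = (alpha_f*Ef*Vf + alpha_m*Em*(1-Vf))/E1 = 5.03 x 10^-6/K

5.03 x 10^-6/K


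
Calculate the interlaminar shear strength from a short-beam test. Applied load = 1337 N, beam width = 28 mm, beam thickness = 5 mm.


ILSS = 3F/(4bh) = 3*1337/(4*28*5) = 7.16 MPa

7.16 MPa


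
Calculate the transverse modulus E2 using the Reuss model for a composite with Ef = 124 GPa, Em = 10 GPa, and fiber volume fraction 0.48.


1/E2 = Vf/Ef + (1-Vf)/Em = 0.48/124 + 0.52/10
E2 = 17.9 GPa

17.9 GPa


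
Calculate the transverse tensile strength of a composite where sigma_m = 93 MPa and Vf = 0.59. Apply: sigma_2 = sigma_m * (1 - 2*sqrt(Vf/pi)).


factor = 1 - 2*sqrt(0.59/pi) = 0.1333
sigma_2 = 93 * 0.1333 = 12.39 MPa

12.39 MPa


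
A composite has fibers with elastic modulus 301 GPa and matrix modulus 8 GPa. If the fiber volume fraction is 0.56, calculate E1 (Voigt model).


E1 = Ef*Vf + Em*(1-Vf) = 301*0.56 + 8*0.44 = 172.08 GPa

172.08 GPa


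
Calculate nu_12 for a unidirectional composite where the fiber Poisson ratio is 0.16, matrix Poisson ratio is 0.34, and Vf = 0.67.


nu_12 = nu_f*Vf + nu_m*(1-Vf) = 0.16*0.67 + 0.34*0.33 = 0.2194

0.2194


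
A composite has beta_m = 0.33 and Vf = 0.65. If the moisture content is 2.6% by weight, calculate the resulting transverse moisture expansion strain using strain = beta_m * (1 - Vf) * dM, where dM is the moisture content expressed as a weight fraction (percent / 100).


dM = 2.6/100 = 0.026
strain = beta_m * (1-Vf) * dM = 0.33 * 0.35 * 0.026 = 0.003003

0.003003


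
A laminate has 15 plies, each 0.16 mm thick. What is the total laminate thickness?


h = n * t_ply = 15 * 0.16 = 2.4 mm

2.4 mm


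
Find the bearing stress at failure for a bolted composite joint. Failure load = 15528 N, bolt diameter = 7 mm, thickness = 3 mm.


sigma_br = F/(d*h) = 15528/(7*3) = 739.4 MPa

739.4 MPa


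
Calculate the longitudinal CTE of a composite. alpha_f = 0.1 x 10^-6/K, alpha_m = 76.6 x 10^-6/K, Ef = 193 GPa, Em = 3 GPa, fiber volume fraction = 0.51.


E1 = Ef*Vf + Em*(1-Vf) = 99.9
alpha_1 = (alpha_f*Ef*Vf + alpha_m*Em*(1-Vf))/E1 = 1.23 x 10^-6/K

1.23 x 10^-6/K


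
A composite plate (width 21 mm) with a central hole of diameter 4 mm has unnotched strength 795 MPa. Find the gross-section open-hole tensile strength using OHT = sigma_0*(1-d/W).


OHT = sigma_0*(1-d/W) = 795*(1-4/21) = 643.6 MPa

643.6 MPa


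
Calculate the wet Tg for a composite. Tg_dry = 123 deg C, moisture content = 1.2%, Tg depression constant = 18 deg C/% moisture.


Tg_wet = Tg_dry - k*moisture = 123 - 18*1.2 = 101.4 deg C

101.4 deg C


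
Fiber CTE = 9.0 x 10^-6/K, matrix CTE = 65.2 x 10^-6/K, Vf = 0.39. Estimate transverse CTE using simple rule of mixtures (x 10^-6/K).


alpha_2 = alpha_f*Vf + alpha_m*(1-Vf) = 9.0*0.39 + 65.2*0.61 = 43.3 x 10^-6/K

43.3 x 10^-6/K


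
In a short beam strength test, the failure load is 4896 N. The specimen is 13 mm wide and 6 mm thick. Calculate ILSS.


ILSS = 3F/(4bh) = 3*4896/(4*13*6) = 47.08 MPa

47.08 MPa


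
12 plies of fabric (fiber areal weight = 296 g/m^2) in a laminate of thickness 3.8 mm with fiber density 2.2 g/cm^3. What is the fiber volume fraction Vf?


Vf = n * FAW / (rho_f * h * 1000) = 12 * 296 / (2.2 * 3.8 * 1000) = 0.4249

0.4249


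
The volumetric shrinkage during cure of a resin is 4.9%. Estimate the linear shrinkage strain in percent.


Linear shrinkage ≈ vol_shrink/3 = 4.9/3 = 1.633%

1.633%


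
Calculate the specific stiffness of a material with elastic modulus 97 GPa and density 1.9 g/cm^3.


Specific stiffness = E/rho = 97/1.9 = 51.1 GPa/(g/cm^3)

51.1 GPa/(g/cm^3)


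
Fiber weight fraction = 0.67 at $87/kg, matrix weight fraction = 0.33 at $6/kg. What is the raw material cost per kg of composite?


Cost = cost_f*Wf + cost_m*Wm = 87*0.67 + 6*0.33 = $60.27/kg

$60.27/kg


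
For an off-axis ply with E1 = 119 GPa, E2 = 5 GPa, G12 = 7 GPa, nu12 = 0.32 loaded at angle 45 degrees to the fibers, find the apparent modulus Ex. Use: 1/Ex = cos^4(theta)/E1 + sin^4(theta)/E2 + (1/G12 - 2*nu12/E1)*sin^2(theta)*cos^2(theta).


cos^4(45) = 0.25, sin^4(45) = 0.25, sin^2(45)*cos^2(45) = 0.25
1/G12 - 2*nu12/E1 = 1/7 - 2*0.32/119 = 0.137479 GPa^-1
1/Ex = 0.25/119 + 0.25/5 + 0.137479*0.25 = 0.0864706 GPa^-1
Ex = 11.56 GPa

11.56 GPa


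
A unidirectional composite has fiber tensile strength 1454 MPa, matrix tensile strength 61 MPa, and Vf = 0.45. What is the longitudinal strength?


sigma_1 = sigma_f*Vf + sigma_m*(1-Vf) = 1454*0.45 + 61*0.55 = 687.9 MPa

687.9 MPa


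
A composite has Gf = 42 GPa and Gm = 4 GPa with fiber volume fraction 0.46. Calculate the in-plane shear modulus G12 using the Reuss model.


1/G12 = Vf/Gf + (1-Vf)/Gm = 0.46/42 + 0.54/4
G12 = 6.85 GPa

6.85 GPa


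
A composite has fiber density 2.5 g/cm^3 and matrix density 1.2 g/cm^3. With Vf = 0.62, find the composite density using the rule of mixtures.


rho_c = rho_f*Vf + rho_m*(1-Vf) = 2.5*0.62 + 1.2*0.38 = 2.006 g/cm^3

2.006 g/cm^3


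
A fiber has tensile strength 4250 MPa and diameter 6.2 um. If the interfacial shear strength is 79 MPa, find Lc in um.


Lc = sigma_f * d / (2 * tau_i) = 4250 * 6.2 / (2 * 79) = 166.8 um

166.8 um


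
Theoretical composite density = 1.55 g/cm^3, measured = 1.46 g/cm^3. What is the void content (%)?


Void% = (rho_theo - rho_actual)/rho_theo * 100 = (1.55 - 1.46)/1.55 * 100 = 5.81%

5.81%


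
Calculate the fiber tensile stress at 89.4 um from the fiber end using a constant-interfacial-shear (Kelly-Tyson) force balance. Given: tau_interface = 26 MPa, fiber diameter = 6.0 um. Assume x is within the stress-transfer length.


Force balance: sigma_f * (pi*d^2/4) = tau * (pi*d) * x  ->  sigma_f = 4 * tau * x / d
sigma_f = 4 * 26 * 89.4 / 6.0 = 1549.6 MPa

1549.6 MPa


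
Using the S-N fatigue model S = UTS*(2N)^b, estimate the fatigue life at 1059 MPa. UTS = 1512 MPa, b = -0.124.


N = 0.5 * (S/UTS)^(1/b) = 0.5 * (1059/1512)^(1/-0.124) = 8.8348 cycles

8.8348 cycles


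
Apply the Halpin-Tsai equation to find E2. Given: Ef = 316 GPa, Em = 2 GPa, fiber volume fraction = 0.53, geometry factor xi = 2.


eta = (Ef/Em - 1)/(Ef/Em + xi) = (158.0 - 1)/(158.0 + 2) = 0.9813
E2 = Em*(1+xi*eta*Vf)/(1-eta*Vf) = 8.5 GPa

8.5 GPa


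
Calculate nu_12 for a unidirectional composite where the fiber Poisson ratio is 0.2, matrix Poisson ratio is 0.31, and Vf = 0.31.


nu_12 = nu_f*Vf + nu_m*(1-Vf) = 0.2*0.31 + 0.31*0.69 = 0.2759

0.2759


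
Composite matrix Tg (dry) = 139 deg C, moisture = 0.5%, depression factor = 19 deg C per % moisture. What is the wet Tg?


Tg_wet = Tg_dry - k*moisture = 139 - 19*0.5 = 129.5 deg C

129.5 deg C


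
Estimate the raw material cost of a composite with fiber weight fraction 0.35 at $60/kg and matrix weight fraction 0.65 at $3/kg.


Cost = cost_f*Wf + cost_m*Wm = 60*0.35 + 3*0.65 = $22.95/kg

$22.95/kg


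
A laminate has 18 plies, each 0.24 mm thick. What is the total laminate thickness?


h = n * t_ply = 18 * 0.24 = 4.32 mm

4.32 mm


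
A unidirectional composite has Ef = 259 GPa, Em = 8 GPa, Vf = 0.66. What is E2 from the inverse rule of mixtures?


1/E2 = Vf/Ef + (1-Vf)/Em = 0.66/259 + 0.34/8
E2 = 22.2 GPa

22.2 GPa


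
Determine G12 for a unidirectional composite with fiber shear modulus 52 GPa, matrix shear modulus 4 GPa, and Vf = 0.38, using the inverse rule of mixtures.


1/G12 = Vf/Gf + (1-Vf)/Gm = 0.38/52 + 0.62/4
G12 = 6.16 GPa

6.16 GPa


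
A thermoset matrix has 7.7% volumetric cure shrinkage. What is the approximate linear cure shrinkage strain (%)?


Linear shrinkage ≈ vol_shrink/3 = 7.7/3 = 2.567%

2.567%


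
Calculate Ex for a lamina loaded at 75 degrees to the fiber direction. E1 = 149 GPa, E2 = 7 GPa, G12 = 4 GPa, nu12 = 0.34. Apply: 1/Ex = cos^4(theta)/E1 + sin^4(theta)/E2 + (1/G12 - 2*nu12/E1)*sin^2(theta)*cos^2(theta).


cos^4(75) = 0.004487, sin^4(75) = 0.870513, sin^2(75)*cos^2(75) = 0.0625
1/G12 - 2*nu12/E1 = 1/4 - 2*0.34/149 = 0.245436 GPa^-1
1/Ex = 0.004487/149 + 0.870513/7 + 0.245436*0.0625 = 0.1397288 GPa^-1
Ex = 7.16 GPa

7.16 GPa


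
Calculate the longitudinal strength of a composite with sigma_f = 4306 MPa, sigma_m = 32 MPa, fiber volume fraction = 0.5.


sigma_1 = sigma_f*Vf + sigma_m*(1-Vf) = 4306*0.5 + 32*0.5 = 2169.0 MPa

2169.0 MPa


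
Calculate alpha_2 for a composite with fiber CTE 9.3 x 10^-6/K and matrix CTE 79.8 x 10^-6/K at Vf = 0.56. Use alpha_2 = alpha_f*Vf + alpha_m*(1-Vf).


alpha_2 = alpha_f*Vf + alpha_m*(1-Vf) = 9.3*0.56 + 79.8*0.44 = 40.3 x 10^-6/K

40.3 x 10^-6/K


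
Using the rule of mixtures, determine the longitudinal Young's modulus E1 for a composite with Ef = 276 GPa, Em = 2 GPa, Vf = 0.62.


E1 = Ef*Vf + Em*(1-Vf) = 276*0.62 + 2*0.38 = 171.88 GPa

171.88 GPa


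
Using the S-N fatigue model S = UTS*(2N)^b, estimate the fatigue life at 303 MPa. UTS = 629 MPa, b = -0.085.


N = 0.5 * (S/UTS)^(1/b) = 0.5 * (303/629)^(1/-0.085) = 2696.6776 cycles

2696.6776 cycles


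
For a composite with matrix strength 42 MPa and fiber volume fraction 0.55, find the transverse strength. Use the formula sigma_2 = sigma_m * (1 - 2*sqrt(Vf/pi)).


factor = 1 - 2*sqrt(0.55/pi) = 0.1632
sigma_2 = 42 * 0.1632 = 6.85 MPa

6.85 MPa


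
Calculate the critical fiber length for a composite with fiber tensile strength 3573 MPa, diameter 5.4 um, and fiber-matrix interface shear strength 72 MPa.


Lc = sigma_f * d / (2 * tau_i) = 3573 * 5.4 / (2 * 72) = 134.0 um

134.0 um


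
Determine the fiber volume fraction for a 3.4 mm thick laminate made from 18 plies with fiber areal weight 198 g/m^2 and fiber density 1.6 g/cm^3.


Vf = n * FAW / (rho_f * h * 1000) = 18 * 198 / (1.6 * 3.4 * 1000) = 0.6551

0.6551


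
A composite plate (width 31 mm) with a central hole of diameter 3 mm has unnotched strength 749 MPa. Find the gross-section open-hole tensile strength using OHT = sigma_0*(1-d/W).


OHT = sigma_0*(1-d/W) = 749*(1-3/31) = 676.5 MPa

676.5 MPa


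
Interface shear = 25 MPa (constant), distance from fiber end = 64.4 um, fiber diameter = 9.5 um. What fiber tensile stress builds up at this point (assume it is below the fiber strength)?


Force balance: sigma_f * (pi*d^2/4) = tau * (pi*d) * x  ->  sigma_f = 4 * tau * x / d
sigma_f = 4 * 25 * 64.4 / 9.5 = 677.9 MPa

677.9 MPa


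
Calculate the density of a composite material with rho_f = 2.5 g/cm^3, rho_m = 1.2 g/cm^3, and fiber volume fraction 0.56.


rho_c = rho_f*Vf + rho_m*(1-Vf) = 2.5*0.56 + 1.2*0.44 = 1.928 g/cm^3

1.928 g/cm^3


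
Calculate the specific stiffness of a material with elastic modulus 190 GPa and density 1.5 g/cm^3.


Specific stiffness = E/rho = 190/1.5 = 126.7 GPa/(g/cm^3)

126.7 GPa/(g/cm^3)


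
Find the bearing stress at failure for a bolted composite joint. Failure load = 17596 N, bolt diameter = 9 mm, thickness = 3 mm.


sigma_br = F/(d*h) = 17596/(9*3) = 651.7 MPa

651.7 MPa


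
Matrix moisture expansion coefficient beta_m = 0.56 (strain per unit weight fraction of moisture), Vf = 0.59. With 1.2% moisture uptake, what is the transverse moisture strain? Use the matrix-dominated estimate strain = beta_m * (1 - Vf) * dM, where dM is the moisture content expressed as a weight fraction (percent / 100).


dM = 1.2/100 = 0.012
strain = beta_m * (1-Vf) * dM = 0.56 * 0.41 * 0.012 = 0.0027552

0.0027552


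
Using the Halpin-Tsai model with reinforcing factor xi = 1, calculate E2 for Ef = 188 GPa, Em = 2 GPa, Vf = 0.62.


eta = (Ef/Em - 1)/(Ef/Em + xi) = (94.0 - 1)/(94.0 + 1) = 0.9789
E2 = Em*(1+xi*eta*Vf)/(1-eta*Vf) = 8.18 GPa

8.18 GPa


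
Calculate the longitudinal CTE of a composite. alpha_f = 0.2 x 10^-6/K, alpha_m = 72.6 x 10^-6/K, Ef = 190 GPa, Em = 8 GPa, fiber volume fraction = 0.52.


E1 = Ef*Vf + Em*(1-Vf) = 102.64
alpha_1 = (alpha_f*Ef*Vf + alpha_m*Em*(1-Vf))/E1 = 2.91 x 10^-6/K

2.91 x 10^-6/K


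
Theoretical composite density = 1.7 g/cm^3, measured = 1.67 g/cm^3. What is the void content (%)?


Void% = (rho_theo - rho_actual)/rho_theo * 100 = (1.7 - 1.67)/1.7 * 100 = 1.76%

1.76%


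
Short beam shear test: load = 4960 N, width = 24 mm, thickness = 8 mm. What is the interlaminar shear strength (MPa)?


ILSS = 3F/(4bh) = 3*4960/(4*24*8) = 19.38 MPa

19.38 MPa


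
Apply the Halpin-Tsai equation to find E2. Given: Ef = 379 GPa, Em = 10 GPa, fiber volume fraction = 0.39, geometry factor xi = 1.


eta = (Ef/Em - 1)/(Ef/Em + xi) = (37.9 - 1)/(37.9 + 1) = 0.9486
E2 = Em*(1+xi*eta*Vf)/(1-eta*Vf) = 21.74 GPa

21.74 GPa


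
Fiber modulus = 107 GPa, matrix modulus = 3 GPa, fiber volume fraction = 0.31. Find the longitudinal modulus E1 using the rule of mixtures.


E1 = Ef*Vf + Em*(1-Vf) = 107*0.31 + 3*0.69 = 35.24 GPa

35.24 GPa


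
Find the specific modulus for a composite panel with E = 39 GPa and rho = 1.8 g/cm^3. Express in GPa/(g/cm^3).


Specific stiffness = E/rho = 39/1.8 = 21.7 GPa/(g/cm^3)

21.7 GPa/(g/cm^3)


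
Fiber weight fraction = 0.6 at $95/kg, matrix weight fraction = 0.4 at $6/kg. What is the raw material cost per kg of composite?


Cost = cost_f*Wf + cost_m*Wm = 95*0.6 + 6*0.4 = $59.4/kg

$59.4/kg


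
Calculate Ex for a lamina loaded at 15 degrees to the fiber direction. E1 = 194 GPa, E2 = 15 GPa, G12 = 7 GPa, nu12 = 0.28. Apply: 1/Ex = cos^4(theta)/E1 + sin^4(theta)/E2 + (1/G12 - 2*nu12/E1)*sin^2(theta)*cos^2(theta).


cos^4(15) = 0.870513, sin^4(15) = 0.004487, sin^2(15)*cos^2(15) = 0.0625
1/G12 - 2*nu12/E1 = 1/7 - 2*0.28/194 = 0.139971 GPa^-1
1/Ex = 0.870513/194 + 0.004487/15 + 0.139971*0.0625 = 0.0135345 GPa^-1
Ex = 73.89 GPa

73.89 GPa


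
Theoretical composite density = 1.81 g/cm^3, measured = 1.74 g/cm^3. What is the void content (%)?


Void% = (rho_theo - rho_actual)/rho_theo * 100 = (1.81 - 1.74)/1.81 * 100 = 3.87%

3.87%


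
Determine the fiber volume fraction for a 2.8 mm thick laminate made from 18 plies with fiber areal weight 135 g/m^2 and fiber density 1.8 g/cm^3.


Vf = n * FAW / (rho_f * h * 1000) = 18 * 135 / (1.8 * 2.8 * 1000) = 0.4821

0.4821


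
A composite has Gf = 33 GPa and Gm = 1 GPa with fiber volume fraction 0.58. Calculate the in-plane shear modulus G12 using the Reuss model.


1/G12 = Vf/Gf + (1-Vf)/Gm = 0.58/33 + 0.42/1
G12 = 2.29 GPa

2.29 GPa


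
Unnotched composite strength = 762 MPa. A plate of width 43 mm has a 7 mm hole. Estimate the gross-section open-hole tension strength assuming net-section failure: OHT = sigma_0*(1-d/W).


OHT = sigma_0*(1-d/W) = 762*(1-7/43) = 638.0 MPa

638.0 MPa


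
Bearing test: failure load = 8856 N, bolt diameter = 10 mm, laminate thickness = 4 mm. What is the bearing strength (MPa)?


sigma_br = F/(d*h) = 8856/(10*4) = 221.4 MPa

221.4 MPa


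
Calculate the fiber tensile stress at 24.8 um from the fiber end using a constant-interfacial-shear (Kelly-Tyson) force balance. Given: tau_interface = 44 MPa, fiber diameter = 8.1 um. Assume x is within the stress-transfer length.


Force balance: sigma_f * (pi*d^2/4) = tau * (pi*d) * x  ->  sigma_f = 4 * tau * x / d
sigma_f = 4 * 44 * 24.8 / 8.1 = 538.9 MPa

538.9 MPa


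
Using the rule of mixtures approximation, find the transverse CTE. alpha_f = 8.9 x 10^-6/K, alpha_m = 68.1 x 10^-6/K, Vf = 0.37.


alpha_2 = alpha_f*Vf + alpha_m*(1-Vf) = 8.9*0.37 + 68.1*0.63 = 46.2 x 10^-6/K

46.2 x 10^-6/K


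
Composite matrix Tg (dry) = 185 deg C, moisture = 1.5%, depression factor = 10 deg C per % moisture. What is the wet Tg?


Tg_wet = Tg_dry - k*moisture = 185 - 10*1.5 = 170.0 deg C

170.0 deg C


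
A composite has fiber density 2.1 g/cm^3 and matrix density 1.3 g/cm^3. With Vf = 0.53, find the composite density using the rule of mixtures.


rho_c = rho_f*Vf + rho_m*(1-Vf) = 2.1*0.53 + 1.3*0.47 = 1.724 g/cm^3

1.724 g/cm^3


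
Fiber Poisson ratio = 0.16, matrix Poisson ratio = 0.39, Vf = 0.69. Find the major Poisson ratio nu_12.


nu_12 = nu_f*Vf + nu_m*(1-Vf) = 0.16*0.69 + 0.39*0.31 = 0.2313

0.2313


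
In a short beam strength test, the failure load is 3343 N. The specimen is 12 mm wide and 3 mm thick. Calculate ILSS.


ILSS = 3F/(4bh) = 3*3343/(4*12*3) = 69.65 MPa

69.65 MPa


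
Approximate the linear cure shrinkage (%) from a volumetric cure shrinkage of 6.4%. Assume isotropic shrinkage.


Linear shrinkage ≈ vol_shrink/3 = 6.4/3 = 2.133%

2.133%


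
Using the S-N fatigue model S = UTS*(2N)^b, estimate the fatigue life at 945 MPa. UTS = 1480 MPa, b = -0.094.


N = 0.5 * (S/UTS)^(1/b) = 0.5 * (945/1480)^(1/-0.094) = 59.1056 cycles

59.1056 cycles


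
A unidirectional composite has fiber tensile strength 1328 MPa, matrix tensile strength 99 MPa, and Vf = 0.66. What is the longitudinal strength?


sigma_1 = sigma_f*Vf + sigma_m*(1-Vf) = 1328*0.66 + 99*0.34 = 910.1 MPa

910.1 MPa


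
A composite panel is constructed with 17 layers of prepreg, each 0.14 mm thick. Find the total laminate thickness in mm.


h = n * t_ply = 17 * 0.14 = 2.38 mm

2.38 mm


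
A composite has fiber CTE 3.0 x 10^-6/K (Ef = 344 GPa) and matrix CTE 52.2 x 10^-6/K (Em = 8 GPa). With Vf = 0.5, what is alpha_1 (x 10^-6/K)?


E1 = Ef*Vf + Em*(1-Vf) = 176.0
alpha_1 = (alpha_f*Ef*Vf + alpha_m*Em*(1-Vf))/E1 = 4.12 x 10^-6/K

4.12 x 10^-6/K


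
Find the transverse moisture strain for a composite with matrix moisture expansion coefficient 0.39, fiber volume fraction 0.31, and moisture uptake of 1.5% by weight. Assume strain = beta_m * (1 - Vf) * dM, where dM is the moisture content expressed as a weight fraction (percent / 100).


dM = 1.5/100 = 0.015
strain = beta_m * (1-Vf) * dM = 0.39 * 0.69 * 0.015 = 0.0040365

0.0040365


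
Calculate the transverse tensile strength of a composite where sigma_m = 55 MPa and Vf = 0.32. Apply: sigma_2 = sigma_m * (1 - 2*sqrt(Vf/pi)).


factor = 1 - 2*sqrt(0.32/pi) = 0.3617
sigma_2 = 55 * 0.3617 = 19.89 MPa

19.89 MPa


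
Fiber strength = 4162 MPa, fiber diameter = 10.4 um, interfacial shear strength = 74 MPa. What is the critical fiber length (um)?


Lc = sigma_f * d / (2 * tau_i) = 4162 * 10.4 / (2 * 74) = 292.5 um

292.5 um


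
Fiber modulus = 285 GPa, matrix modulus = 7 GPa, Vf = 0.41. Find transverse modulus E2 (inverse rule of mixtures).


1/E2 = Vf/Ef + (1-Vf)/Em = 0.41/285 + 0.59/7
E2 = 11.67 GPa

11.67 GPa


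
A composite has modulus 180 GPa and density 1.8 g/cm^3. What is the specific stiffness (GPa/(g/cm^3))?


Specific stiffness = E/rho = 180/1.8 = 100.0 GPa/(g/cm^3)

100.0 GPa/(g/cm^3)


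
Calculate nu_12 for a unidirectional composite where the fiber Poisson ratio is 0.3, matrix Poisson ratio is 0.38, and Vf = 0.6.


nu_12 = nu_f*Vf + nu_m*(1-Vf) = 0.3*0.6 + 0.38*0.4 = 0.332

0.332


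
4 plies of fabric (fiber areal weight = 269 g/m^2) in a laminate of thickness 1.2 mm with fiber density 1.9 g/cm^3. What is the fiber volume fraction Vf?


Vf = n * FAW / (rho_f * h * 1000) = 4 * 269 / (1.9 * 1.2 * 1000) = 0.4719

0.4719


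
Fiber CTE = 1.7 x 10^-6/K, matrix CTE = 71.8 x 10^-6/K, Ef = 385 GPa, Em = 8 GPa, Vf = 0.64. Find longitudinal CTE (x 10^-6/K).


E1 = Ef*Vf + Em*(1-Vf) = 249.28
alpha_1 = (alpha_f*Ef*Vf + alpha_m*Em*(1-Vf))/E1 = 2.51 x 10^-6/K

2.51 x 10^-6/K


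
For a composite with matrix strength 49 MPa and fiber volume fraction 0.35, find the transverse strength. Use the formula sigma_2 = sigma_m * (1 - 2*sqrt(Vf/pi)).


factor = 1 - 2*sqrt(0.35/pi) = 0.3324
sigma_2 = 49 * 0.3324 = 16.29 MPa

16.29 MPa


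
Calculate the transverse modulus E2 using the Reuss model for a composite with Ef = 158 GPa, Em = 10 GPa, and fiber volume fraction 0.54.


1/E2 = Vf/Ef + (1-Vf)/Em = 0.54/158 + 0.46/10
E2 = 20.24 GPa

20.24 GPa


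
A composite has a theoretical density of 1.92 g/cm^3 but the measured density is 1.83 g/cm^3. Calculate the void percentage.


Void% = (rho_theo - rho_actual)/rho_theo * 100 = (1.92 - 1.83)/1.92 * 100 = 4.69%

4.69%


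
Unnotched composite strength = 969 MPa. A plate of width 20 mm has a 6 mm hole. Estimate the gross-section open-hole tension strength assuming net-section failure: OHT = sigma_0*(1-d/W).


OHT = sigma_0*(1-d/W) = 969*(1-6/20) = 678.3 MPa

678.3 MPa
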